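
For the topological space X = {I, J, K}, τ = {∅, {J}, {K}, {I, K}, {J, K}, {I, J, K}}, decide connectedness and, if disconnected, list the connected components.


(X, τ) is disconnected; components = [{J}, {I, K}].

Find clopen sets (U ∈ τ with X ∖ U ∈ τ):
  U = ∅, X ∖ U = {I, J, K} — both open, so U is clopen.
  U = {J}, X ∖ U = {I, K} — both open, so U is clopen.
  U = {I, K}, X ∖ U = {J} — both open, so U is clopen.
  U = {I, J, K}, X ∖ U = ∅ — both open, so U is clopen.
Nontrivial clopen(s) exist: e.g. {I, K}. So (X, τ) is disconnected.
Compute connected components by grouping points that agree on all clopens:
  component: {J}
  component: {I, K}


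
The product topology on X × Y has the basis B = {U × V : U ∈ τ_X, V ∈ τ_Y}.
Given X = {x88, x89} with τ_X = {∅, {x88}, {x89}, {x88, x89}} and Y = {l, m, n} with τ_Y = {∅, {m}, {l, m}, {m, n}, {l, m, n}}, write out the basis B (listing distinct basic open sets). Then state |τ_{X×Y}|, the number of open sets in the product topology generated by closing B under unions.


Basis B = {∅ × ∅, {x88} × {m}, {x89} × {m}, {x88} × {l, m}, {x88} × {m, n}, {x88, x89} × {m}, {x89} × {l, m}, {x89} × {m, n}, {x88} × {l, m, n}, {x89} × {l, m, n}, {x88, x89} × {l, m}, {x88, x89} × {m, n}, {x88, x89} × {l, m, n}}; |τ_{X×Y}| = 25.

Enumerate products U × V with U ∈ τ_X, V ∈ τ_Y (deduplicated):
  ∅ × ∅ = {} (∅)
  {x88} × {m} = {(x88,m)}
  {x89} × {m} = {(x89,m)}
  {x88} × {l, m} = {(x88,l), (x88,m)}
  {x88} × {m, n} = {(x88,m), (x88,n)}
  {x88, x89} × {m} = {(x88,m), (x89,m)}
  {x89} × {l, m} = {(x89,l), (x89,m)}
  {x89} × {m, n} = {(x89,m), (x89,n)}
  {x88} × {l, m, n} = {(x88,l), (x88,m), (x88,n)}
  {x89} × {l, m, n} = {(x89,l), (x89,m), (x89,n)}
  {x88, x89} × {l, m} = {(x88,l), (x88,m), (x89,l), (x89,m)}
  {x88, x89} × {m, n} = {(x88,m), (x88,n), (x89,m), (x89,n)}
  {x88, x89} × {l, m, n} = {(x88,l), (x88,m), (x88,n), (x89,l), (x89,m), (x89,n)}
These 13 distinct sets form the basis B.
Close under arbitrary unions to get τ_{X×Y}; counting gives |τ_{X×Y}| = 25.


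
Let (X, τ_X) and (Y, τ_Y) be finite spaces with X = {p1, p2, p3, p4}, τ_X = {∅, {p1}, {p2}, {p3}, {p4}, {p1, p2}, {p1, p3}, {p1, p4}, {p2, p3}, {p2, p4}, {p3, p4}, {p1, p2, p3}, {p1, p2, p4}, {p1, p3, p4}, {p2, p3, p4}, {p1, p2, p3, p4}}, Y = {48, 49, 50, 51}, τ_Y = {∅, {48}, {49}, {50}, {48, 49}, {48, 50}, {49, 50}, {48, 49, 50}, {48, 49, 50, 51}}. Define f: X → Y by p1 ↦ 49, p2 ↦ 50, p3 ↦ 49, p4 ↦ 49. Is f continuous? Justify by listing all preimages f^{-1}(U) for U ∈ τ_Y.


f IS continuous.

Compute f^{-1}(U) for each U ∈ τ_Y:
  U = ∅: f^{-1}(U) = ∅ ∈ τ_X ✓.
  U = {48}: f^{-1}(U) = ∅ ∈ τ_X ✓.
  U = {49}: f^{-1}(U) = {p1, p3, p4} ∈ τ_X ✓.
  U = {50}: f^{-1}(U) = {p2} ∈ τ_X ✓.
  U = {48, 49}: f^{-1}(U) = {p1, p3, p4} ∈ τ_X ✓.
  U = {48, 50}: f^{-1}(U) = {p2} ∈ τ_X ✓.
  U = {49, 50}: f^{-1}(U) = {p1, p2, p3, p4} ∈ τ_X ✓.
  U = {48, 49, 50}: f^{-1}(U) = {p1, p2, p3, p4} ∈ τ_X ✓.
  U = {48, 49, 50, 51}: f^{-1}(U) = {p1, p2, p3, p4} ∈ τ_X ✓.
Every preimage lies in τ_X, so f IS continuous.


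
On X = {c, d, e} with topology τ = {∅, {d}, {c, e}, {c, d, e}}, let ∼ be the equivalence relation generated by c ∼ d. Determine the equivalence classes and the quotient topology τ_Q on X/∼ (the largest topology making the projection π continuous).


X/∼ = {[c=d], [e]}; |τ_Q| = 2.

Equivalence classes: [c=d], [e].
Quotient map π: X → X/∼ sends c ↦ [c=d], d ↦ [c=d], e ↦ [e].
For each subset V ⊆ X/∼, compute π^{-1}(V) ⊆ X and check whether π^{-1}(V) ∈ τ. V is open in τ_Q iff π^{-1}(V) ∈ τ.
  V = {}: π^{-1}(V) = ∅ ∈ τ ✓.
  V = {[c=d]}: π^{-1}(V) = {c, d} ∉ τ ✗.
  V = {[e]}: π^{-1}(V) = {e} ∉ τ ✗.
  V = {[c=d], [e]}: π^{-1}(V) = {c, d, e} ∈ τ ✓.
Open sets in the quotient: τ_Q = {{}, {[c=d], [e]}} (2 elements).


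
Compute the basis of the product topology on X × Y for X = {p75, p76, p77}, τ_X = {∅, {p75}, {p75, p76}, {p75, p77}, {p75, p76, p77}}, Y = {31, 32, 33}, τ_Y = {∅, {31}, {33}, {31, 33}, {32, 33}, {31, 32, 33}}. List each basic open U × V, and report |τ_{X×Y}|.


Basis B = {∅ × ∅, {p75} × {31}, {p75} × {33}, {p75} × {31, 33}, {p75, p76} × {31}, {p75, p77} × {31}, {p75} × {32, 33}, {p75, p76} × {33}, {p75, p77} × {33}, {p75} × {31, 32, 33}, {p75, p76, p77} × {31}, {p75, p76, p77} × {33}, {p75, p76} × {31, 33}, {p75, p77} × {31, 33}, {p75, p76} × {32, 33}, {p75, p77} × {32, 33}, {p75, p76} × {31, 32, 33}, {p75, p77} × {31, 32, 33}, {p75, p76, p77} × {31, 33}, {p75, p76, p77} × {32, 33}, {p75, p76, p77} × {31, 32, 33}}; |τ_{X×Y}| = 70.

Enumerate products U × V with U ∈ τ_X, V ∈ τ_Y (deduplicated):
  ∅ × ∅ = {} (∅)
  {p75} × {31} = {(p75,31)}
  {p75} × {33} = {(p75,33)}
  {p75} × {31, 33} = {(p75,31), (p75,33)}
  {p75, p76} × {31} = {(p75,31), (p76,31)}
  {p75, p77} × {31} = {(p75,31), (p77,31)}
  {p75} × {32, 33} = {(p75,32), (p75,33)}
  {p75, p76} × {33} = {(p75,33), (p76,33)}
  {p75, p77} × {33} = {(p75,33), (p77,33)}
  {p75} × {31, 32, 33} = {(p75,31), (p75,32), (p75,33)}
  {p75, p76, p77} × {31} = {(p75,31), (p76,31), (p77,31)}
  {p75, p76, p77} × {33} = {(p75,33), (p76,33), (p77,33)}
  {p75, p76} × {31, 33} = {(p75,31), (p75,33), (p76,31), (p76,33)}
  {p75, p77} × {31, 33} = {(p75,31), (p75,33), (p77,31), (p77,33)}
  {p75, p76} × {32, 33} = {(p75,32), (p75,33), (p76,32), (p76,33)}
  {p75, p77} × {32, 33} = {(p75,32), (p75,33), (p77,32), (p77,33)}
  {p75, p76} × {31, 32, 33} = {(p75,31), (p75,32), (p75,33), (p76,31), (p76,32), (p76,33)}
  {p75, p77} × {31, 32, 33} = {(p75,31), (p75,32), (p75,33), (p77,31), (p77,32), (p77,33)}
  {p75, p76, p77} × {31, 33} = {(p75,31), (p75,33), (p76,31), (p76,33), (p77,31), (p77,33)}
  {p75, p76, p77} × {32, 33} = {(p75,32), (p75,33), (p76,32), (p76,33), (p77,32), (p77,33)}
  {p75, p76, p77} × {31, 32, 33} = {(p75,31), (p75,32), (p75,33), (p76,31), (p76,32), (p76,33), (p77,31), (p77,32), (p77,33)}
These 21 distinct sets form the basis B.
Close under arbitrary unions to get τ_{X×Y}; counting gives |τ_{X×Y}| = 70.


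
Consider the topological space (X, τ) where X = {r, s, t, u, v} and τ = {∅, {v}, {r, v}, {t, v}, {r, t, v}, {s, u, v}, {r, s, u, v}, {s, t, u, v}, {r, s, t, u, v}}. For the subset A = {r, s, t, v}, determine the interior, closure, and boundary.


int(A) = {r, t, v}, cl(A) = {r, s, t, u, v}, ∂A = {s, u}.

Closed sets in (X, τ) are complements of opens:
  closed(X, τ) = {∅, {r}, {t}, {r, t}, {s, u}, {r, s, u}, {s, t, u}, {r, s, t, u}, {r, s, t, u, v}}.
int(A) = ⋃ {U ∈ τ : U ⊆ A}. Opens contained in A: ∅, {v}, {r, v}, {t, v}, {r, t, v}.
Taking the union of these: int(A) = {r, t, v}.
cl(A) = ⋂ {C closed : A ⊆ C}. Closed sets containing A: {r, s, t, u, v}.
Intersecting these: cl(A) = {r, s, t, u, v}.
∂A = cl(A) ∖ int(A) = {r, s, t, u, v} ∖ {r, t, v} = {s, u}.


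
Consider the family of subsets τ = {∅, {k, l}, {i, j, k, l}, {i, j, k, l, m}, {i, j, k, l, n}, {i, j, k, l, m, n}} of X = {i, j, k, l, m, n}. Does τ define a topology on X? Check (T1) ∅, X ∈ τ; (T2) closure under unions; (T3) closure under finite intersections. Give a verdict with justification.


τ IS a topology on X.

Axiom (T1): ∅ ∈ τ? Yes; X ∈ τ? Yes.
Axiom (T2/T3): check pairwise unions and intersections of members of τ.
All pairwise intersections and unions checked — each lies in τ. Therefore τ satisfies (T1), (T2), (T3): it IS a topology on X.


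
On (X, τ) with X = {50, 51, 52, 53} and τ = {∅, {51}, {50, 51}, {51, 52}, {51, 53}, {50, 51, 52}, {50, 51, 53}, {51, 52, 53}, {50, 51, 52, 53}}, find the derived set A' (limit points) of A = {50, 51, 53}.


A' = {50, 52, 53}

For each x ∈ X, list the open sets U ∈ τ with x ∈ U, then check whether U ∩ (A ∖ {x}) ≠ ∅ for every such U.
  x = 50: opens ∋ x are {50, 51}, {50, 51, 52}, {50, 51, 53}, {50, 51, 52, 53}; each meets A ∖ {50}, so x IS a limit point.
  x = 51: open {51} ∋ x has {51} ∩ (A ∖ {51}) = ∅, so x is NOT a limit point.
  x = 52: opens ∋ x are {51, 52}, {50, 51, 52}, {51, 52, 53}, {50, 51, 52, 53}; each meets A ∖ {52}, so x IS a limit point.
  x = 53: opens ∋ x are {51, 53}, {50, 51, 53}, {51, 52, 53}, {50, 51, 52, 53}; each meets A ∖ {53}, so x IS a limit point.
Collecting: A' = {50, 52, 53}.


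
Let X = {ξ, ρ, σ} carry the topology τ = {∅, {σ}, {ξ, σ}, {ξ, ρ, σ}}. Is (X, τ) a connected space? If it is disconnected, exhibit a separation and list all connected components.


(X, τ) is connected.

Find clopen sets (U ∈ τ with X ∖ U ∈ τ):
  U = ∅, X ∖ U = {ξ, ρ, σ} — both open, so U is clopen.
  U = {ξ, ρ, σ}, X ∖ U = ∅ — both open, so U is clopen.
Only trivial clopens (∅ and X) exist, so (X, τ) is connected.
Compute connected components by grouping points that agree on all clopens:
  component: {ξ, ρ, σ}


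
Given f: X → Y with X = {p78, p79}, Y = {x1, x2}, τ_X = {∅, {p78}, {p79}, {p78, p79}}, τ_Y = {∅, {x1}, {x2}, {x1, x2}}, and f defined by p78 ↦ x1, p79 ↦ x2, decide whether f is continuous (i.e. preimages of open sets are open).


f IS continuous.

Compute f^{-1}(U) for each U ∈ τ_Y:
  U = ∅: f^{-1}(U) = ∅ ∈ τ_X ✓.
  U = {x1}: f^{-1}(U) = {p78} ∈ τ_X ✓.
  U = {x2}: f^{-1}(U) = {p79} ∈ τ_X ✓.
  U = {x1, x2}: f^{-1}(U) = {p78, p79} ∈ τ_X ✓.
Every preimage lies in τ_X, so f IS continuous.


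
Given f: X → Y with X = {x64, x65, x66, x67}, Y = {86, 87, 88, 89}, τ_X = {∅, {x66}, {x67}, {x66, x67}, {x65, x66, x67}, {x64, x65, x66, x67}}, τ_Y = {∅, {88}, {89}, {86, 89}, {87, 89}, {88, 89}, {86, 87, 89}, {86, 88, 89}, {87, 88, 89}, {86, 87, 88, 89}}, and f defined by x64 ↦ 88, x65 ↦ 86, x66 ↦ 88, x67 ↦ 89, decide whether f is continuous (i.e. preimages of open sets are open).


f is NOT continuous.

Compute f^{-1}(U) for each U ∈ τ_Y:
  U = ∅: f^{-1}(U) = ∅ ∈ τ_X ✓.
  U = {88}: f^{-1}(U) = {x64, x66} ∉ τ_X ✗.
  U = {89}: f^{-1}(U) = {x67} ∈ τ_X ✓.
  U = {86, 89}: f^{-1}(U) = {x65, x67} ∉ τ_X ✗.
  U = {87, 89}: f^{-1}(U) = {x67} ∈ τ_X ✓.
  U = {88, 89}: f^{-1}(U) = {x64, x66, x67} ∉ τ_X ✗.
  U = {86, 87, 89}: f^{-1}(U) = {x65, x67} ∉ τ_X ✗.
  U = {86, 88, 89}: f^{-1}(U) = {x64, x65, x66, x67} ∈ τ_X ✓.
  U = {87, 88, 89}: f^{-1}(U) = {x64, x66, x67} ∉ τ_X ✗.
  U = {86, 87, 88, 89}: f^{-1}(U) = {x64, x65, x66, x67} ∈ τ_X ✓.
Found U = {88} with f^{-1}(U) = {x64, x66} not in τ_X. Therefore f is NOT continuous.


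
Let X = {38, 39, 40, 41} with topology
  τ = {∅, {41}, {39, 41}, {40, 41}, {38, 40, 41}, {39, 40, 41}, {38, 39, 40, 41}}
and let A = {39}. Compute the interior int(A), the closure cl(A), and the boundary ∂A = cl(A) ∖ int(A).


int(A) = ∅, cl(A) = {39}, ∂A = {39}.

Closed sets in (X, τ) are complements of opens:
  closed(X, τ) = {∅, {38}, {39}, {38, 39}, {38, 40}, {38, 39, 40}, {38, 39, 40, 41}}.
int(A) = ⋃ {U ∈ τ : U ⊆ A}. Opens contained in A: ∅.
Taking the union of these: int(A) = ∅.
cl(A) = ⋂ {C closed : A ⊆ C}. Closed sets containing A: {39}, {38, 39}, {38, 39, 40}, {38, 39, 40, 41}.
Intersecting these: cl(A) = {39}.
∂A = cl(A) ∖ int(A) = {39} ∖ ∅ = {39}.


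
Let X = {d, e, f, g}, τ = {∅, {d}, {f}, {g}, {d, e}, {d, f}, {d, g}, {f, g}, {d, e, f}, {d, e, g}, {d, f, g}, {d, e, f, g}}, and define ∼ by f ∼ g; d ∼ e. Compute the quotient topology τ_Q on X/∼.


X/∼ = {[d=e], [f=g]}; |τ_Q| = 4.

Equivalence classes: [d=e], [f=g].
Quotient map π: X → X/∼ sends d ↦ [d=e], e ↦ [d=e], f ↦ [f=g], g ↦ [f=g].
For each subset V ⊆ X/∼, compute π^{-1}(V) ⊆ X and check whether π^{-1}(V) ∈ τ. V is open in τ_Q iff π^{-1}(V) ∈ τ.
  V = {}: π^{-1}(V) = ∅ ∈ τ ✓.
  V = {[d=e]}: π^{-1}(V) = {d, e} ∈ τ ✓.
  V = {[f=g]}: π^{-1}(V) = {f, g} ∈ τ ✓.
  V = {[d=e], [f=g]}: π^{-1}(V) = {d, e, f, g} ∈ τ ✓.
Open sets in the quotient: τ_Q = {{}, {[d=e]}, {[f=g]}, {[d=e], [f=g]}} (4 elements).


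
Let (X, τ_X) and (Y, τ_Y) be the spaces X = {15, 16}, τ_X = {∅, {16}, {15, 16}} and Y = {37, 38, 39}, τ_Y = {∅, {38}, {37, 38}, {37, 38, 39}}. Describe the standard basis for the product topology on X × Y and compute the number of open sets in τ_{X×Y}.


Basis B = {∅ × ∅, {16} × {38}, {15, 16} × {38}, {16} × {37, 38}, {16} × {37, 38, 39}, {15, 16} × {37, 38}, {15, 16} × {37, 38, 39}}; |τ_{X×Y}| = 10.

Enumerate products U × V with U ∈ τ_X, V ∈ τ_Y (deduplicated):
  ∅ × ∅ = {} (∅)
  {16} × {38} = {(16,38)}
  {15, 16} × {38} = {(15,38), (16,38)}
  {16} × {37, 38} = {(16,37), (16,38)}
  {16} × {37, 38, 39} = {(16,37), (16,38), (16,39)}
  {15, 16} × {37, 38} = {(15,37), (15,38), (16,37), (16,38)}
  {15, 16} × {37, 38, 39} = {(15,37), (15,38), (15,39), (16,37), (16,38), (16,39)}
These 7 distinct sets form the basis B.
Close under arbitrary unions to get τ_{X×Y}; counting gives |τ_{X×Y}| = 10.


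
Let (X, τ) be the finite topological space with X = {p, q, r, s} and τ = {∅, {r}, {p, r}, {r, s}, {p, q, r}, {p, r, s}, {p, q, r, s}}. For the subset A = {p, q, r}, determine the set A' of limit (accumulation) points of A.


A' = {p, q, s}

For each x ∈ X, list the open sets U ∈ τ with x ∈ U, then check whether U ∩ (A ∖ {x}) ≠ ∅ for every such U.
  x = p: opens ∋ x are {p, r}, {p, q, r}, {p, r, s}, {p, q, r, s}; each meets A ∖ {p}, so x IS a limit point.
  x = q: opens ∋ x are {p, q, r}, {p, q, r, s}; each meets A ∖ {q}, so x IS a limit point.
  x = r: open {r} ∋ x has {r} ∩ (A ∖ {r}) = ∅, so x is NOT a limit point.
  x = s: opens ∋ x are {r, s}, {p, r, s}, {p, q, r, s}; each meets A ∖ {s}, so x IS a limit point.
Collecting: A' = {p, q, s}.


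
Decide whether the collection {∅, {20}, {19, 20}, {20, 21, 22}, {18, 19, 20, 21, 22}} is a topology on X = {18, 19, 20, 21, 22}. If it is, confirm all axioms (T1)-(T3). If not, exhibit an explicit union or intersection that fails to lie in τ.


τ is NOT a topology on X.

Axiom (T1): ∅ ∈ τ? Yes; X ∈ τ? Yes.
Axiom (T2/T3): check pairwise unions and intersections of members of τ.
Counterexample for (T2): {19, 20} ∪ {20, 21, 22} = {19, 20, 21, 22} ∉ τ. Therefore τ is NOT a topology.


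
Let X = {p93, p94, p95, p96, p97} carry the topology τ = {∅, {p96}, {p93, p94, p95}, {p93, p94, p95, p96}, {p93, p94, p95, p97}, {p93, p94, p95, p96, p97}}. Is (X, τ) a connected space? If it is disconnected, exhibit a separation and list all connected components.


(X, τ) is disconnected; components = [{p96}, {p93, p94, p95, p97}].

Find clopen sets (U ∈ τ with X ∖ U ∈ τ):
  U = ∅, X ∖ U = {p93, p94, p95, p96, p97} — both open, so U is clopen.
  U = {p96}, X ∖ U = {p93, p94, p95, p97} — both open, so U is clopen.
  U = {p93, p94, p95, p97}, X ∖ U = {p96} — both open, so U is clopen.
  U = {p93, p94, p95, p96, p97}, X ∖ U = ∅ — both open, so U is clopen.
Nontrivial clopen(s) exist: e.g. {p93, p94, p95, p97}. So (X, τ) is disconnected.
Compute connected components by grouping points that agree on all clopens:
  component: {p96}
  component: {p93, p94, p95, p97}


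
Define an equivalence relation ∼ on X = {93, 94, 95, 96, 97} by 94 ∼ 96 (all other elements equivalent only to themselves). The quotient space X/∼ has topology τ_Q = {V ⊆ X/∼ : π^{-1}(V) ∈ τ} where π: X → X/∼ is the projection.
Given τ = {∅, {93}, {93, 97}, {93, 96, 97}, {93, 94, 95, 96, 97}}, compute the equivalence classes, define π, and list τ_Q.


X/∼ = {[93], [94=96], [95], [97]}; |τ_Q| = 4.

Equivalence classes: [93], [94=96], [95], [97].
Quotient map π: X → X/∼ sends 93 ↦ [93], 94 ↦ [94=96], 95 ↦ [95], 96 ↦ [94=96], 97 ↦ [97].
For each subset V ⊆ X/∼, compute π^{-1}(V) ⊆ X and check whether π^{-1}(V) ∈ τ. V is open in τ_Q iff π^{-1}(V) ∈ τ.
  V = {}: π^{-1}(V) = ∅ ∈ τ ✓.
  V = {[93]}: π^{-1}(V) = {93} ∈ τ ✓.
  V = {[94=96]}: π^{-1}(V) = {94, 96} ∉ τ ✗.
  V = {[93], [94=96]}: π^{-1}(V) = {93, 94, 96} ∉ τ ✗.
  V = {[95]}: π^{-1}(V) = {95} ∉ τ ✗.
  V = {[93], [95]}: π^{-1}(V) = {93, 95} ∉ τ ✗.
  V = {[94=96], [95]}: π^{-1}(V) = {94, 95, 96} ∉ τ ✗.
  V = {[93], [94=96], [95]}: π^{-1}(V) = {93, 94, 95, 96} ∉ τ ✗.
  V = {[97]}: π^{-1}(V) = {97} ∉ τ ✗.
  V = {[93], [97]}: π^{-1}(V) = {93, 97} ∈ τ ✓.
  V = {[94=96], [97]}: π^{-1}(V) = {94, 96, 97} ∉ τ ✗.
  V = {[93], [94=96], [97]}: π^{-1}(V) = {93, 94, 96, 97} ∉ τ ✗.
  V = {[95], [97]}: π^{-1}(V) = {95, 97} ∉ τ ✗.
  V = {[93], [95], [97]}: π^{-1}(V) = {93, 95, 97} ∉ τ ✗.
  V = {[94=96], [95], [97]}: π^{-1}(V) = {94, 95, 96, 97} ∉ τ ✗.
  V = {[93], [94=96], [95], [97]}: π^{-1}(V) = {93, 94, 95, 96, 97} ∈ τ ✓.
Open sets in the quotient: τ_Q = {{}, {[93]}, {[93], [97]}, {[93], [94=96], [95], [97]}} (4 elements).


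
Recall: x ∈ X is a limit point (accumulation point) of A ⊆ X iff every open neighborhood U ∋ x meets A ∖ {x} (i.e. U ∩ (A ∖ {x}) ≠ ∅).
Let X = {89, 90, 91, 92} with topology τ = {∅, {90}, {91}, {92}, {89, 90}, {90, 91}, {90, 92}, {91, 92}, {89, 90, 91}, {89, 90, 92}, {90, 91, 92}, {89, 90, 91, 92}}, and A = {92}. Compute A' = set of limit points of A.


A' = ∅

For each x ∈ X, list the open sets U ∈ τ with x ∈ U, then check whether U ∩ (A ∖ {x}) ≠ ∅ for every such U.
  x = 89: open {89, 90} ∋ x has {89, 90} ∩ (A ∖ {89}) = ∅, so x is NOT a limit point.
  x = 90: open {90} ∋ x has {90} ∩ (A ∖ {90}) = ∅, so x is NOT a limit point.
  x = 91: open {91} ∋ x has {91} ∩ (A ∖ {91}) = ∅, so x is NOT a limit point.
  x = 92: open {92} ∋ x has {92} ∩ (A ∖ {92}) = ∅, so x is NOT a limit point.
Collecting: A' = ∅.


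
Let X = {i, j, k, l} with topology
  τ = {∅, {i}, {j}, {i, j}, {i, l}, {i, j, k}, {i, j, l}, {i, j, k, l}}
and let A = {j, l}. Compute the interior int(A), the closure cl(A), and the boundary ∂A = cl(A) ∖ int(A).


int(A) = {j}, cl(A) = {j, k, l}, ∂A = {k, l}.

Closed sets in (X, τ) are complements of opens:
  closed(X, τ) = {∅, {k}, {l}, {j, k}, {k, l}, {i, k, l}, {j, k, l}, {i, j, k, l}}.
int(A) = ⋃ {U ∈ τ : U ⊆ A}. Opens contained in A: ∅, {j}.
Taking the union of these: int(A) = {j}.
cl(A) = ⋂ {C closed : A ⊆ C}. Closed sets containing A: {j, k, l}, {i, j, k, l}.
Intersecting these: cl(A) = {j, k, l}.
∂A = cl(A) ∖ int(A) = {j, k, l} ∖ {j} = {k, l}.


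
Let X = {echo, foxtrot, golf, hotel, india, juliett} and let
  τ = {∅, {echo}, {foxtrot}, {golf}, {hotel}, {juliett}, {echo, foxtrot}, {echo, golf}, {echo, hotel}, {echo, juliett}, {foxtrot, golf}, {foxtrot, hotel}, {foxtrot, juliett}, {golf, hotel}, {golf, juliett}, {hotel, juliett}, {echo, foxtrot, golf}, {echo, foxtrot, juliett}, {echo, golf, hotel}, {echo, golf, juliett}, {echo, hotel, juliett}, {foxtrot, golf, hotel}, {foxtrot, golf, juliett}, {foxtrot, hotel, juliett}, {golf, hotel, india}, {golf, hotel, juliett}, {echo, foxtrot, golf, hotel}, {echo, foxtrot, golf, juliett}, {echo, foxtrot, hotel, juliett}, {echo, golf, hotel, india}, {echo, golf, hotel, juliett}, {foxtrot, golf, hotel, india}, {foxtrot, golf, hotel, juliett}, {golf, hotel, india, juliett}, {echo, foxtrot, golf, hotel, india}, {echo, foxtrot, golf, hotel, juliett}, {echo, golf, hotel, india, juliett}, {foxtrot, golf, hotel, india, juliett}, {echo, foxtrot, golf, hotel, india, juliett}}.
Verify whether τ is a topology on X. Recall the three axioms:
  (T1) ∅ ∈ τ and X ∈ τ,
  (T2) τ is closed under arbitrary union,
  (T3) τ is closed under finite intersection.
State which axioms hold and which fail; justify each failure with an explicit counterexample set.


τ is NOT a topology on X.

Axiom (T1): ∅ ∈ τ? Yes; X ∈ τ? Yes.
Axiom (T2/T3): check pairwise unions and intersections of members of τ.
Counterexample for (T2): {echo} ∪ {foxtrot, hotel} = {echo, foxtrot, hotel} ∉ τ. Therefore τ is NOT a topology.


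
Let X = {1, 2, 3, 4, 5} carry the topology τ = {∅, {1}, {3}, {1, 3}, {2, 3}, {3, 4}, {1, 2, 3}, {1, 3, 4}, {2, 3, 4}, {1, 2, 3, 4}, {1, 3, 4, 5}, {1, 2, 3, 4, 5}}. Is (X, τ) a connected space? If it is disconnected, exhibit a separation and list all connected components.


(X, τ) is connected.

Find clopen sets (U ∈ τ with X ∖ U ∈ τ):
  U = ∅, X ∖ U = {1, 2, 3, 4, 5} — both open, so U is clopen.
  U = {1, 2, 3, 4, 5}, X ∖ U = ∅ — both open, so U is clopen.
Only trivial clopens (∅ and X) exist, so (X, τ) is connected.
Compute connected components by grouping points that agree on all clopens:
  component: {1, 2, 3, 4, 5}


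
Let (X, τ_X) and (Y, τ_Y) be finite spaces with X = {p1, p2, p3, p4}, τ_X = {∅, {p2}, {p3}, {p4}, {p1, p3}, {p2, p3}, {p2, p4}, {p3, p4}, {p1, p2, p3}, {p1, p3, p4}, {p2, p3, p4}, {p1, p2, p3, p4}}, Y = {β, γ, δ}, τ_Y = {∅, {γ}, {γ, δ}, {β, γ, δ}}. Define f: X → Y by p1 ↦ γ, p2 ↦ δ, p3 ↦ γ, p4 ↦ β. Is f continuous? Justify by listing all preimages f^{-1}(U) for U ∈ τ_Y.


f IS continuous.

Compute f^{-1}(U) for each U ∈ τ_Y:
  U = ∅: f^{-1}(U) = ∅ ∈ τ_X ✓.
  U = {γ}: f^{-1}(U) = {p1, p3} ∈ τ_X ✓.
  U = {γ, δ}: f^{-1}(U) = {p1, p2, p3} ∈ τ_X ✓.
  U = {β, γ, δ}: f^{-1}(U) = {p1, p2, p3, p4} ∈ τ_X ✓.
Every preimage lies in τ_X, so f IS continuous.


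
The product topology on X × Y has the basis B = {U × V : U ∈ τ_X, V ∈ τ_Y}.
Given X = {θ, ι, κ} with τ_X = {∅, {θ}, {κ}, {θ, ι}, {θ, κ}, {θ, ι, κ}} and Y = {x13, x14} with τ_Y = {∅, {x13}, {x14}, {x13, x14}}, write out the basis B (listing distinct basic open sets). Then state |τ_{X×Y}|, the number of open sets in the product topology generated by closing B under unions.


Basis B = {∅ × ∅, {θ} × {x13}, {θ} × {x14}, {κ} × {x13}, {κ} × {x14}, {θ} × {x13, x14}, {θ, ι} × {x13}, {θ, κ} × {x13}, {θ, ι} × {x14}, {θ, κ} × {x14}, {κ} × {x13, x14}, {θ, ι, κ} × {x13}, {θ, ι, κ} × {x14}, {θ, ι} × {x13, x14}, {θ, κ} × {x13, x14}, {θ, ι, κ} × {x13, x14}}; |τ_{X×Y}| = 36.

Enumerate products U × V with U ∈ τ_X, V ∈ τ_Y (deduplicated):
  ∅ × ∅ = {} (∅)
  {θ} × {x13} = {(θ,x13)}
  {θ} × {x14} = {(θ,x14)}
  {κ} × {x13} = {(κ,x13)}
  {κ} × {x14} = {(κ,x14)}
  {θ} × {x13, x14} = {(θ,x13), (θ,x14)}
  {θ, ι} × {x13} = {(θ,x13), (ι,x13)}
  {θ, κ} × {x13} = {(θ,x13), (κ,x13)}
  {θ, ι} × {x14} = {(θ,x14), (ι,x14)}
  {θ, κ} × {x14} = {(θ,x14), (κ,x14)}
  {κ} × {x13, x14} = {(κ,x13), (κ,x14)}
  {θ, ι, κ} × {x13} = {(θ,x13), (ι,x13), (κ,x13)}
  {θ, ι, κ} × {x14} = {(θ,x14), (ι,x14), (κ,x14)}
  {θ, ι} × {x13, x14} = {(θ,x13), (θ,x14), (ι,x13), (ι,x14)}
  {θ, κ} × {x13, x14} = {(θ,x13), (θ,x14), (κ,x13), (κ,x14)}
  {θ, ι, κ} × {x13, x14} = {(θ,x13), (θ,x14), (ι,x13), (ι,x14), (κ,x13), (κ,x14)}
These 16 distinct sets form the basis B.
Close under arbitrary unions to get τ_{X×Y}; counting gives |τ_{X×Y}| = 36.


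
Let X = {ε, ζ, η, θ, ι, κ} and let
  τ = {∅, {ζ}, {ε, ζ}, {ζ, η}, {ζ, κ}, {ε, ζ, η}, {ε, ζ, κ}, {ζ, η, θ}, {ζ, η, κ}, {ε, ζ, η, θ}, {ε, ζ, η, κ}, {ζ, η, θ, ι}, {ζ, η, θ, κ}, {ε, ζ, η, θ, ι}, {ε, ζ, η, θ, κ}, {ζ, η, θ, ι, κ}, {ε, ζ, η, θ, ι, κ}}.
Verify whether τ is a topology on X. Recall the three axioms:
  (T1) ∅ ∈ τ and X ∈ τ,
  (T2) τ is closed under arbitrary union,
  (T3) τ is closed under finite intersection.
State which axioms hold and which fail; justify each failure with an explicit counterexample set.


τ IS a topology on X.

Axiom (T1): ∅ ∈ τ? Yes; X ∈ τ? Yes.
Axiom (T2/T3): check pairwise unions and intersections of members of τ.
All pairwise intersections and unions checked — each lies in τ. Therefore τ satisfies (T1), (T2), (T3): it IS a topology on X.


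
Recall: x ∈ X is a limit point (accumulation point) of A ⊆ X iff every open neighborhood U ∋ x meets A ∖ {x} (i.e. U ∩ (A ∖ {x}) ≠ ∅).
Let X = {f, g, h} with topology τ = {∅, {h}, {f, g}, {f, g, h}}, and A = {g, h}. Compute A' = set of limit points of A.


A' = {f}

For each x ∈ X, list the open sets U ∈ τ with x ∈ U, then check whether U ∩ (A ∖ {x}) ≠ ∅ for every such U.
  x = f: opens ∋ x are {f, g}, {f, g, h}; each meets A ∖ {f}, so x IS a limit point.
  x = g: open {f, g} ∋ x has {f, g} ∩ (A ∖ {g}) = ∅, so x is NOT a limit point.
  x = h: open {h} ∋ x has {h} ∩ (A ∖ {h}) = ∅, so x is NOT a limit point.
Collecting: A' = {f}.


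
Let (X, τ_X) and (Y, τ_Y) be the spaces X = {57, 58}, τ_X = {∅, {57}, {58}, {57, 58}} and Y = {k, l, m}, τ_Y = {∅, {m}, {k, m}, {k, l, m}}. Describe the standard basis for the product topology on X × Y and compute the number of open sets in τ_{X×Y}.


Basis B = {∅ × ∅, {57} × {m}, {58} × {m}, {57} × {k, m}, {57, 58} × {m}, {58} × {k, m}, {57} × {k, l, m}, {58} × {k, l, m}, {57, 58} × {k, m}, {57, 58} × {k, l, m}}; |τ_{X×Y}| = 16.

Enumerate products U × V with U ∈ τ_X, V ∈ τ_Y (deduplicated):
  ∅ × ∅ = {} (∅)
  {57} × {m} = {(57,m)}
  {58} × {m} = {(58,m)}
  {57} × {k, m} = {(57,k), (57,m)}
  {57, 58} × {m} = {(57,m), (58,m)}
  {58} × {k, m} = {(58,k), (58,m)}
  {57} × {k, l, m} = {(57,k), (57,l), (57,m)}
  {58} × {k, l, m} = {(58,k), (58,l), (58,m)}
  {57, 58} × {k, m} = {(57,k), (57,m), (58,k), (58,m)}
  {57, 58} × {k, l, m} = {(57,k), (57,l), (57,m), (58,k), (58,l), (58,m)}
These 10 distinct sets form the basis B.
Close under arbitrary unions to get τ_{X×Y}; counting gives |τ_{X×Y}| = 16.


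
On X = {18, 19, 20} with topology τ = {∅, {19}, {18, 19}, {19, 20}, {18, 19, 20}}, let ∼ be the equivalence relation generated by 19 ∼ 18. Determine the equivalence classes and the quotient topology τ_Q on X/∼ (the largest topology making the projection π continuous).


X/∼ = {[18=19], [20]}; |τ_Q| = 3.

Equivalence classes: [18=19], [20].
Quotient map π: X → X/∼ sends 18 ↦ [18=19], 19 ↦ [18=19], 20 ↦ [20].
For each subset V ⊆ X/∼, compute π^{-1}(V) ⊆ X and check whether π^{-1}(V) ∈ τ. V is open in τ_Q iff π^{-1}(V) ∈ τ.
  V = {}: π^{-1}(V) = ∅ ∈ τ ✓.
  V = {[18=19]}: π^{-1}(V) = {18, 19} ∈ τ ✓.
  V = {[20]}: π^{-1}(V) = {20} ∉ τ ✗.
  V = {[18=19], [20]}: π^{-1}(V) = {18, 19, 20} ∈ τ ✓.
Open sets in the quotient: τ_Q = {{}, {[18=19]}, {[18=19], [20]}} (3 elements).


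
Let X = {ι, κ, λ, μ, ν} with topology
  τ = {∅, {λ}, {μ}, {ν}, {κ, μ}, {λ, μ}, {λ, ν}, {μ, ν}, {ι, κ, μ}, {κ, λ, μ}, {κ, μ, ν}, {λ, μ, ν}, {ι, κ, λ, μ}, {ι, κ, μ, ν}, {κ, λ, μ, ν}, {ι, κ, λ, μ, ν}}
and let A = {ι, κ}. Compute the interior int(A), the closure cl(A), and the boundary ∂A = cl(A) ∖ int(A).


int(A) = ∅, cl(A) = {ι, κ}, ∂A = {ι, κ}.

Closed sets in (X, τ) are complements of opens:
  closed(X, τ) = {∅, {ι}, {λ}, {ν}, {ι, κ}, {ι, λ}, {ι, ν}, {λ, ν}, {ι, κ, λ}, {ι, κ, μ}, {ι, κ, ν}, {ι, λ, ν}, {ι, κ, λ, μ}, {ι, κ, λ, ν}, {ι, κ, μ, ν}, {ι, κ, λ, μ, ν}}.
int(A) = ⋃ {U ∈ τ : U ⊆ A}. Opens contained in A: ∅.
Taking the union of these: int(A) = ∅.
cl(A) = ⋂ {C closed : A ⊆ C}. Closed sets containing A: {ι, κ}, {ι, κ, λ}, {ι, κ, μ}, {ι, κ, ν}, {ι, κ, λ, μ}, {ι, κ, λ, ν}, {ι, κ, μ, ν}, {ι, κ, λ, μ, ν}.
Intersecting these: cl(A) = {ι, κ}.
∂A = cl(A) ∖ int(A) = {ι, κ} ∖ ∅ = {ι, κ}.


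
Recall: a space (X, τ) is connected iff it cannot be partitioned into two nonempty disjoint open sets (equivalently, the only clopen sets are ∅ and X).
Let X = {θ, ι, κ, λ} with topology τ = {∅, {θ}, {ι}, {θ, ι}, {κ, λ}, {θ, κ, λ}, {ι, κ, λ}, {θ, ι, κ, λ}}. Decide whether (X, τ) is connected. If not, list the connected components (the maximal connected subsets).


(X, τ) is disconnected; components = [{θ}, {ι}, {κ, λ}].

Find clopen sets (U ∈ τ with X ∖ U ∈ τ):
  U = ∅, X ∖ U = {θ, ι, κ, λ} — both open, so U is clopen.
  U = {θ}, X ∖ U = {ι, κ, λ} — both open, so U is clopen.
  U = {ι}, X ∖ U = {θ, κ, λ} — both open, so U is clopen.
  U = {θ, ι}, X ∖ U = {κ, λ} — both open, so U is clopen.
  U = {κ, λ}, X ∖ U = {θ, ι} — both open, so U is clopen.
  U = {θ, κ, λ}, X ∖ U = {ι} — both open, so U is clopen.
  U = {ι, κ, λ}, X ∖ U = {θ} — both open, so U is clopen.
  U = {θ, ι, κ, λ}, X ∖ U = ∅ — both open, so U is clopen.
Nontrivial clopen(s) exist: e.g. {θ, ι}. So (X, τ) is disconnected.
Compute connected components by grouping points that agree on all clopens:
  component: {θ}
  component: {ι}
  component: {κ, λ}


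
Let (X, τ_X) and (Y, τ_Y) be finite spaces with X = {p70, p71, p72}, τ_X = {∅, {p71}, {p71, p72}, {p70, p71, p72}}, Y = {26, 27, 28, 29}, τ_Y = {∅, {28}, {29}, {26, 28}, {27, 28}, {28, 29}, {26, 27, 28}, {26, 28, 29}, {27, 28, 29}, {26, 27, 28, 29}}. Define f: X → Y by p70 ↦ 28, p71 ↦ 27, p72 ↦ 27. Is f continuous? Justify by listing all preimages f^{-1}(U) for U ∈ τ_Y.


f is NOT continuous.

Compute f^{-1}(U) for each U ∈ τ_Y:
  U = ∅: f^{-1}(U) = ∅ ∈ τ_X ✓.
  U = {28}: f^{-1}(U) = {p70} ∉ τ_X ✗.
  U = {29}: f^{-1}(U) = ∅ ∈ τ_X ✓.
  U = {26, 28}: f^{-1}(U) = {p70} ∉ τ_X ✗.
  U = {27, 28}: f^{-1}(U) = {p70, p71, p72} ∈ τ_X ✓.
  U = {28, 29}: f^{-1}(U) = {p70} ∉ τ_X ✗.
  U = {26, 27, 28}: f^{-1}(U) = {p70, p71, p72} ∈ τ_X ✓.
  U = {26, 28, 29}: f^{-1}(U) = {p70} ∉ τ_X ✗.
  U = {27, 28, 29}: f^{-1}(U) = {p70, p71, p72} ∈ τ_X ✓.
  U = {26, 27, 28, 29}: f^{-1}(U) = {p70, p71, p72} ∈ τ_X ✓.
Found U = {28} with f^{-1}(U) = {p70} not in τ_X. Therefore f is NOT continuous.


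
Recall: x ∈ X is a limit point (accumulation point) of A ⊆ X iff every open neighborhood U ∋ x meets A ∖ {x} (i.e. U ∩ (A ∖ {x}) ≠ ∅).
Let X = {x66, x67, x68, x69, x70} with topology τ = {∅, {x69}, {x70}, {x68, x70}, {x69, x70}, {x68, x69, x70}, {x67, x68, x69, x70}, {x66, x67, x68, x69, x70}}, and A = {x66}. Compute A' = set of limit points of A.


A' = ∅

For each x ∈ X, list the open sets U ∈ τ with x ∈ U, then check whether U ∩ (A ∖ {x}) ≠ ∅ for every such U.
  x = x66: open {x66, x67, x68, x69, x70} ∋ x has {x66, x67, x68, x69, x70} ∩ (A ∖ {x66}) = ∅, so x is NOT a limit point.
  x = x67: open {x67, x68, x69, x70} ∋ x has {x67, x68, x69, x70} ∩ (A ∖ {x67}) = ∅, so x is NOT a limit point.
  x = x68: open {x68, x70} ∋ x has {x68, x70} ∩ (A ∖ {x68}) = ∅, so x is NOT a limit point.
  x = x69: open {x69} ∋ x has {x69} ∩ (A ∖ {x69}) = ∅, so x is NOT a limit point.
  x = x70: open {x70} ∋ x has {x70} ∩ (A ∖ {x70}) = ∅, so x is NOT a limit point.
Collecting: A' = ∅.


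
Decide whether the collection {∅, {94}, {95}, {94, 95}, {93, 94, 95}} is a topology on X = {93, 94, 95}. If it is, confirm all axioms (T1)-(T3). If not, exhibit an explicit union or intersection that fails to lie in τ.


τ IS a topology on X.

Axiom (T1): ∅ ∈ τ? Yes; X ∈ τ? Yes.
Axiom (T2/T3): check pairwise unions and intersections of members of τ.
All pairwise intersections and unions checked — each lies in τ. Therefore τ satisfies (T1), (T2), (T3): it IS a topology on X.


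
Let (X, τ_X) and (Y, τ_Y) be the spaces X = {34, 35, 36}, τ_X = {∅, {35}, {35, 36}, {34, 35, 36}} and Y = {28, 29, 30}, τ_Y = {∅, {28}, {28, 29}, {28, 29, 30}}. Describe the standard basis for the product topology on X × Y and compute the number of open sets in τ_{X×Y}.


Basis B = {∅ × ∅, {35} × {28}, {35} × {28, 29}, {35, 36} × {28}, {34, 35, 36} × {28}, {35} × {28, 29, 30}, {35, 36} × {28, 29}, {34, 35, 36} × {28, 29}, {35, 36} × {28, 29, 30}, {34, 35, 36} × {28, 29, 30}}; |τ_{X×Y}| = 20.

Enumerate products U × V with U ∈ τ_X, V ∈ τ_Y (deduplicated):
  ∅ × ∅ = {} (∅)
  {35} × {28} = {(35,28)}
  {35} × {28, 29} = {(35,28), (35,29)}
  {35, 36} × {28} = {(35,28), (36,28)}
  {34, 35, 36} × {28} = {(34,28), (35,28), (36,28)}
  {35} × {28, 29, 30} = {(35,28), (35,29), (35,30)}
  {35, 36} × {28, 29} = {(35,28), (35,29), (36,28), (36,29)}
  {34, 35, 36} × {28, 29} = {(34,28), (34,29), (35,28), (35,29), (36,28), (36,29)}
  {35, 36} × {28, 29, 30} = {(35,28), (35,29), (35,30), (36,28), (36,29), (36,30)}
  {34, 35, 36} × {28, 29, 30} = {(34,28), (34,29), (34,30), (35,28), (35,29), (35,30), (36,28), (36,29), (36,30)}
These 10 distinct sets form the basis B.
Close under arbitrary unions to get τ_{X×Y}; counting gives |τ_{X×Y}| = 20.


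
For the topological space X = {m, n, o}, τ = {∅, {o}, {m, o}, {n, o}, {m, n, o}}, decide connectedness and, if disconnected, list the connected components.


(X, τ) is connected.

Find clopen sets (U ∈ τ with X ∖ U ∈ τ):
  U = ∅, X ∖ U = {m, n, o} — both open, so U is clopen.
  U = {m, n, o}, X ∖ U = ∅ — both open, so U is clopen.
Only trivial clopens (∅ and X) exist, so (X, τ) is connected.
Compute connected components by grouping points that agree on all clopens:
  component: {m, n, o}


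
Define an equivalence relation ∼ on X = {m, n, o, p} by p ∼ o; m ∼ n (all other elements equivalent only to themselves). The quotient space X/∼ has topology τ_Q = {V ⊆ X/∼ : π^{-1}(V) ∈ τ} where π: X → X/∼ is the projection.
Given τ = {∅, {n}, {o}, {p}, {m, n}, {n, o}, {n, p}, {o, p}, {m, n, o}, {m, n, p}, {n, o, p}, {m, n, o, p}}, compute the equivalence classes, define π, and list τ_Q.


X/∼ = {[m=n], [o=p]}; |τ_Q| = 4.

Equivalence classes: [m=n], [o=p].
Quotient map π: X → X/∼ sends m ↦ [m=n], n ↦ [m=n], o ↦ [o=p], p ↦ [o=p].
For each subset V ⊆ X/∼, compute π^{-1}(V) ⊆ X and check whether π^{-1}(V) ∈ τ. V is open in τ_Q iff π^{-1}(V) ∈ τ.
  V = {}: π^{-1}(V) = ∅ ∈ τ ✓.
  V = {[m=n]}: π^{-1}(V) = {m, n} ∈ τ ✓.
  V = {[o=p]}: π^{-1}(V) = {o, p} ∈ τ ✓.
  V = {[m=n], [o=p]}: π^{-1}(V) = {m, n, o, p} ∈ τ ✓.
Open sets in the quotient: τ_Q = {{}, {[m=n]}, {[o=p]}, {[m=n], [o=p]}} (4 elements).


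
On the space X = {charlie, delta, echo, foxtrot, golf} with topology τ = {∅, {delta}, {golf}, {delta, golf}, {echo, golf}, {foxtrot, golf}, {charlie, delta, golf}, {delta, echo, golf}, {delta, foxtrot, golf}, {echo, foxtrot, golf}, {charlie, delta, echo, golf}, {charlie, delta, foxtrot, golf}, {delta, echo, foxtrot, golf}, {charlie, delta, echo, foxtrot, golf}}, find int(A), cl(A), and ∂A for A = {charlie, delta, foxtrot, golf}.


int(A) = {charlie, delta, foxtrot, golf}, cl(A) = {charlie, delta, echo, foxtrot, golf}, ∂A = {echo}.

Closed sets in (X, τ) are complements of opens:
  closed(X, τ) = {∅, {charlie}, {echo}, {foxtrot}, {charlie, delta}, {charlie, echo}, {charlie, foxtrot}, {echo, foxtrot}, {charlie, delta, echo}, {charlie, delta, foxtrot}, {charlie, echo, foxtrot}, {charlie, delta, echo, foxtrot}, {charlie, echo, foxtrot, golf}, {charlie, delta, echo, foxtrot, golf}}.
int(A) = ⋃ {U ∈ τ : U ⊆ A}. Opens contained in A: ∅, {delta}, {golf}, {delta, golf}, {foxtrot, golf}, {charlie, delta, golf}, {delta, foxtrot, golf}, {charlie, delta, foxtrot, golf}.
Taking the union of these: int(A) = {charlie, delta, foxtrot, golf}.
cl(A) = ⋂ {C closed : A ⊆ C}. Closed sets containing A: {charlie, delta, echo, foxtrot, golf}.
Intersecting these: cl(A) = {charlie, delta, echo, foxtrot, golf}.
∂A = cl(A) ∖ int(A) = {charlie, delta, echo, foxtrot, golf} ∖ {charlie, delta, foxtrot, golf} = {echo}.


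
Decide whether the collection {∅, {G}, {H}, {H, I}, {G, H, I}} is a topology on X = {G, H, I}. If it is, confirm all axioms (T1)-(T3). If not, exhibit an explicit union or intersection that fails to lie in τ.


τ is NOT a topology on X.

Axiom (T1): ∅ ∈ τ? Yes; X ∈ τ? Yes.
Axiom (T2/T3): check pairwise unions and intersections of members of τ.
Counterexample for (T2): {G} ∪ {H} = {G, H} ∉ τ. Therefore τ is NOT a topology.


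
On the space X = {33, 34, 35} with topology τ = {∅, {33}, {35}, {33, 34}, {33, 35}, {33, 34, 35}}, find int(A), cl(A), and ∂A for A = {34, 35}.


int(A) = {35}, cl(A) = {34, 35}, ∂A = {34}.

Closed sets in (X, τ) are complements of opens:
  closed(X, τ) = {∅, {34}, {35}, {33, 34}, {34, 35}, {33, 34, 35}}.
int(A) = ⋃ {U ∈ τ : U ⊆ A}. Opens contained in A: ∅, {35}.
Taking the union of these: int(A) = {35}.
cl(A) = ⋂ {C closed : A ⊆ C}. Closed sets containing A: {34, 35}, {33, 34, 35}.
Intersecting these: cl(A) = {34, 35}.
∂A = cl(A) ∖ int(A) = {34, 35} ∖ {35} = {34}.


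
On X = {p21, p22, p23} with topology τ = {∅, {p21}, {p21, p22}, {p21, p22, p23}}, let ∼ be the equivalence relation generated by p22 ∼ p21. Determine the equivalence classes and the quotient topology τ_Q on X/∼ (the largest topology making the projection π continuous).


X/∼ = {[p21=p22], [p23]}; |τ_Q| = 3.

Equivalence classes: [p21=p22], [p23].
Quotient map π: X → X/∼ sends p21 ↦ [p21=p22], p22 ↦ [p21=p22], p23 ↦ [p23].
For each subset V ⊆ X/∼, compute π^{-1}(V) ⊆ X and check whether π^{-1}(V) ∈ τ. V is open in τ_Q iff π^{-1}(V) ∈ τ.
  V = {}: π^{-1}(V) = ∅ ∈ τ ✓.
  V = {[p21=p22]}: π^{-1}(V) = {p21, p22} ∈ τ ✓.
  V = {[p23]}: π^{-1}(V) = {p23} ∉ τ ✗.
  V = {[p21=p22], [p23]}: π^{-1}(V) = {p21, p22, p23} ∈ τ ✓.
Open sets in the quotient: τ_Q = {{}, {[p21=p22]}, {[p21=p22], [p23]}} (3 elements).


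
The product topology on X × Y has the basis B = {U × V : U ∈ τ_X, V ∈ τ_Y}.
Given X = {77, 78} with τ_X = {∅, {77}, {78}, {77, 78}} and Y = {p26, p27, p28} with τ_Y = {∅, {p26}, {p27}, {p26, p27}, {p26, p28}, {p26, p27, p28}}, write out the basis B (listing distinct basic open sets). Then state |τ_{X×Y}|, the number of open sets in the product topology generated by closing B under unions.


Basis B = {∅ × ∅, {77} × {p26}, {77} × {p27}, {78} × {p26}, {78} × {p27}, {77} × {p26, p27}, {77} × {p26, p28}, {77, 78} × {p26}, {77, 78} × {p27}, {78} × {p26, p27}, {78} × {p26, p28}, {77} × {p26, p27, p28}, {78} × {p26, p27, p28}, {77, 78} × {p26, p27}, {77, 78} × {p26, p28}, {77, 78} × {p26, p27, p28}}; |τ_{X×Y}| = 36.

Enumerate products U × V with U ∈ τ_X, V ∈ τ_Y (deduplicated):
  ∅ × ∅ = {} (∅)
  {77} × {p26} = {(77,p26)}
  {77} × {p27} = {(77,p27)}
  {78} × {p26} = {(78,p26)}
  {78} × {p27} = {(78,p27)}
  {77} × {p26, p27} = {(77,p26), (77,p27)}
  {77} × {p26, p28} = {(77,p26), (77,p28)}
  {77, 78} × {p26} = {(77,p26), (78,p26)}
  {77, 78} × {p27} = {(77,p27), (78,p27)}
  {78} × {p26, p27} = {(78,p26), (78,p27)}
  {78} × {p26, p28} = {(78,p26), (78,p28)}
  {77} × {p26, p27, p28} = {(77,p26), (77,p27), (77,p28)}
  {78} × {p26, p27, p28} = {(78,p26), (78,p27), (78,p28)}
  {77, 78} × {p26, p27} = {(77,p26), (77,p27), (78,p26), (78,p27)}
  {77, 78} × {p26, p28} = {(77,p26), (77,p28), (78,p26), (78,p28)}
  {77, 78} × {p26, p27, p28} = {(77,p26), (77,p27), (77,p28), (78,p26), (78,p27), (78,p28)}
These 16 distinct sets form the basis B.
Close under arbitrary unions to get τ_{X×Y}; counting gives |τ_{X×Y}| = 36.


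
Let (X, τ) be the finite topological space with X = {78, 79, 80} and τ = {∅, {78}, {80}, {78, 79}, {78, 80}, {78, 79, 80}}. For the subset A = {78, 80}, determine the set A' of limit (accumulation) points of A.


A' = {79}

For each x ∈ X, list the open sets U ∈ τ with x ∈ U, then check whether U ∩ (A ∖ {x}) ≠ ∅ for every such U.
  x = 78: open {78} ∋ x has {78} ∩ (A ∖ {78}) = ∅, so x is NOT a limit point.
  x = 79: opens ∋ x are {78, 79}, {78, 79, 80}; each meets A ∖ {79}, so x IS a limit point.
  x = 80: open {80} ∋ x has {80} ∩ (A ∖ {80}) = ∅, so x is NOT a limit point.
Collecting: A' = {79}.


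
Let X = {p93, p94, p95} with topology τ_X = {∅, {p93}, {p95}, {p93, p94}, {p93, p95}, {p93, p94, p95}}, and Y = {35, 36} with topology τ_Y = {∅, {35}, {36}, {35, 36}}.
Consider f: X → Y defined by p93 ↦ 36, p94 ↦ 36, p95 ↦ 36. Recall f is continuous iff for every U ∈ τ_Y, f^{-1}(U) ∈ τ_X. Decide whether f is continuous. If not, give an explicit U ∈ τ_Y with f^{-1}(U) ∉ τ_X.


f IS continuous.

Compute f^{-1}(U) for each U ∈ τ_Y:
  U = ∅: f^{-1}(U) = ∅ ∈ τ_X ✓.
  U = {35}: f^{-1}(U) = ∅ ∈ τ_X ✓.
  U = {36}: f^{-1}(U) = {p93, p94, p95} ∈ τ_X ✓.
  U = {35, 36}: f^{-1}(U) = {p93, p94, p95} ∈ τ_X ✓.
Every preimage lies in τ_X, so f IS continuous.
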